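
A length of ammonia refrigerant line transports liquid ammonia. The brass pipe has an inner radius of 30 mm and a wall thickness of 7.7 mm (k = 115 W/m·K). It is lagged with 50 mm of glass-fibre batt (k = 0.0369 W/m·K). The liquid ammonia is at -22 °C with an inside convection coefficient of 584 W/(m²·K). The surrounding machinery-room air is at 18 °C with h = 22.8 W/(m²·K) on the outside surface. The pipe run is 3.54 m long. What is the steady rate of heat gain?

Treating each annulus and film as a series resistance:
R_inner film = 1/(h_i·2πr₁L) = 1/(584×2π×0.03×3.54) = 0.002566 K/W
R_brass pipe wall = ln(37.7/30)/(2π×115×3.54) = 8.932×10^-5 K/W
R_glass-fibre batt = ln(87.7/37.7)/(2π×0.0369×3.54) = 1.029 K/W
R_outer film = 1/(h_o·2πr_oL) = 1/(22.8×2π×0.0877×3.54) = 0.02248 K/W
R_total = 1.054 K/W
Q = ΔT/R_total = 40/1.054

Q ≈ 38 W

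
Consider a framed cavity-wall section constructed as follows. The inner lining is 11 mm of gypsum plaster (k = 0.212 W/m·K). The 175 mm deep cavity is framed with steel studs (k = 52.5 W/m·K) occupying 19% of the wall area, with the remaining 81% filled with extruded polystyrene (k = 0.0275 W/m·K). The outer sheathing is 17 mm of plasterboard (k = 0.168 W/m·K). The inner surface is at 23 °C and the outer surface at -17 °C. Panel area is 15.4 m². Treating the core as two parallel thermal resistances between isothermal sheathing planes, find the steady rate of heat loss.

Q ≈ 3610 W

Sheathing layers in series; stud and cavity paths in parallel between them.
R_inner = 0.011/(0.212×15.4) = 0.003369 K/W
R_stud  = 0.175/(52.5×0.19×15.4) = 0.001139 K/W
R_cav   = 0.175/(0.0275×0.81×15.4) = 0.5102 K/W
1/R_core = 1/R_stud + 1/R_cav → R_core = 0.001137 K/W
R_outer = 0.017/(0.168×15.4) = 0.006571 K/W
R_total = 0.01108 K/W
Q = ΔT/R_total = 40/0.01108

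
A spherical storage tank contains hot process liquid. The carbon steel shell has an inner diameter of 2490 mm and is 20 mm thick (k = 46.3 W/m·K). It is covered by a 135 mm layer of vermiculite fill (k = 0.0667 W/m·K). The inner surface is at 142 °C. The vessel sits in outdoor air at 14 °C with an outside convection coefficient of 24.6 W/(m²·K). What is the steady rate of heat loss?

Spherical conduction: R = (1/r_in − 1/r_out)/(4πk) per layer; series-sum.
R_carbon steel shell = (1/1.245 − 1/1.265)/(4π×46.3) = 2.183×10^-5 K/W
R_vermiculite fill = (1/1.265 − 1/1.4)/(4π×0.0667) = 0.09095 K/W
R_outer film = 1/(h·4πr_o²) = 1/(24.6×4π×1.4²) = 0.00165 K/W
R_total = 0.09262 K/W
Q = ΔT/R_total = 128/0.09262

Q ≈ 1380 W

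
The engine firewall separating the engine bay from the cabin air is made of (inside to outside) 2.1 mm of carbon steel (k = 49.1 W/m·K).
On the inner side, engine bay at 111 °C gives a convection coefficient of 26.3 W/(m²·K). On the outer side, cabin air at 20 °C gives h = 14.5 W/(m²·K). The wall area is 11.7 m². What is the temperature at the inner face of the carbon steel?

Thermal resistances in series:
R_inner film = 1/(h_i·A) = 1/(26.3×11.7) = 0.00325 K/W
R_carbon steel = L/(kA) = 0.0021/(49.1×11.7) = 3.656×10^-6 K/W
R_outer film = 1/(h_o·A) = 1/(14.5×11.7) = 0.005894 K/W
R_total = 0.009148 K/W;  Q = ΔT/R_total = 91/0.009148 = 9948 W
T_interface = T_inner − Q·ΣR(inner→interface) = 111 − 9950×0.00325

T ≈ 78.7 °C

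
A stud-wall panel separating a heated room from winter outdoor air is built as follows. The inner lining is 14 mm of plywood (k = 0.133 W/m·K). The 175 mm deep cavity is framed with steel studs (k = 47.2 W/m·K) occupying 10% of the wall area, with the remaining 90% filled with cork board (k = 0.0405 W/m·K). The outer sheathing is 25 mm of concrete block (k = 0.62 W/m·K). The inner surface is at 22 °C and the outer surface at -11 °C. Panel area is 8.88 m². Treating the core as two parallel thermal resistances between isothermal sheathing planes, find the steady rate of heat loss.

Sheathing layers in series; stud and cavity paths in parallel between them.
R_inner = 0.014/(0.133×8.88) = 0.01185 K/W
R_stud  = 0.175/(47.2×0.1×8.88) = 0.004175 K/W
R_cav   = 0.175/(0.0405×0.9×8.88) = 0.5407 K/W
1/R_core = 1/R_stud + 1/R_cav → R_core = 0.004143 K/W
R_outer = 0.025/(0.62×8.88) = 0.004541 K/W
R_total = 0.02054 K/W
Q = ΔT/R_total = 33/0.02054

Q ≈ 1610 W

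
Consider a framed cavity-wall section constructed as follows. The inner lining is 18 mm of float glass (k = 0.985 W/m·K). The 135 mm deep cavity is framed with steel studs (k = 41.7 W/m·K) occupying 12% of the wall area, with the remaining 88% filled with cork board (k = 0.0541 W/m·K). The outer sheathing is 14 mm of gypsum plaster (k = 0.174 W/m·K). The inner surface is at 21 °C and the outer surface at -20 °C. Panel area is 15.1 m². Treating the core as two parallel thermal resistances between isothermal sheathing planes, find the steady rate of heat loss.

Q ≈ 4930 W

Sheathing layers in series; stud and cavity paths in parallel between them.
R_inner = 0.018/(0.985×15.1) = 0.00121 K/W
R_stud  = 0.135/(41.7×0.12×15.1) = 0.001787 K/W
R_cav   = 0.135/(0.0541×0.88×15.1) = 0.1878 K/W
1/R_core = 1/R_stud + 1/R_cav → R_core = 0.00177 K/W
R_outer = 0.014/(0.174×15.1) = 0.005328 K/W
R_total = 0.008308 K/W
Q = ΔT/R_total = 41/0.008308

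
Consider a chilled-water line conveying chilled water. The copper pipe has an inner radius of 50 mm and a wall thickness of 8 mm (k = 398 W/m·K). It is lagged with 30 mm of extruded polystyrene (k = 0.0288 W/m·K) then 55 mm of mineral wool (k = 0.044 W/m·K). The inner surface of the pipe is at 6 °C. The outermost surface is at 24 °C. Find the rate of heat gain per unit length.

For a radial system each layer contributes R = ln(r_out/r_in)/(2πkL); films add R = 1/(hA).
R_copper pipe wall = ln(58/50)/(2π×398×1) = 5.935×10^-5 K/W
R_extruded polystyrene = ln(88/58)/(2π×0.0288×1) = 2.304 K/W
R_mineral wool = ln(143/88)/(2π×0.044×1) = 1.756 K/W
R_total = 4.06 K/W
Q = ΔT/R_total = 18/4.06

q′ ≈ 4.43 W/m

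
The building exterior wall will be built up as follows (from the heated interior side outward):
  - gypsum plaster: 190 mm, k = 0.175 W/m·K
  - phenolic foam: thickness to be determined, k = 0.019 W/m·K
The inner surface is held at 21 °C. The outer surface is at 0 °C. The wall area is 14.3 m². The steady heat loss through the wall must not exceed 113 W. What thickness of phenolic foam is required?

L ≈ 29.9 mm

Model the wall as resistances in series:
R_gypsum plaster = L/(kA) = 0.19/(0.175×14.3) = 0.07592 K/W
Sum of the known resistances R_other = 0.07592 K/W
Required total resistance R_tot = ΔT/Q_allow = 21/113 = 0.1858 K/W
R_phenolic foam = R_tot − R_other = 0.1099 K/W
L = R·k·A = 0.1099×0.019×14.3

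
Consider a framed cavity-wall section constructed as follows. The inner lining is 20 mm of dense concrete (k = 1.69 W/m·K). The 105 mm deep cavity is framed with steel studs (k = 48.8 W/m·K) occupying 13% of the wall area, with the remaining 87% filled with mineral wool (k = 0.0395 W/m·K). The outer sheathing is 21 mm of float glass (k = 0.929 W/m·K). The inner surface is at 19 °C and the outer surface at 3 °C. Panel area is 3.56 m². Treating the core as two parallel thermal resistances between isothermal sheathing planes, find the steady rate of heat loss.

Q ≈ 1120 W

Sheathing layers in series; stud and cavity paths in parallel between them.
R_inner = 0.02/(1.69×3.56) = 0.003324 K/W
R_stud  = 0.105/(48.8×0.13×3.56) = 0.004649 K/W
R_cav   = 0.105/(0.0395×0.87×3.56) = 0.8583 K/W
1/R_core = 1/R_stud + 1/R_cav → R_core = 0.004624 K/W
R_outer = 0.021/(0.929×3.56) = 0.00635 K/W
R_total = 0.0143 K/W
Q = ΔT/R_total = 16/0.0143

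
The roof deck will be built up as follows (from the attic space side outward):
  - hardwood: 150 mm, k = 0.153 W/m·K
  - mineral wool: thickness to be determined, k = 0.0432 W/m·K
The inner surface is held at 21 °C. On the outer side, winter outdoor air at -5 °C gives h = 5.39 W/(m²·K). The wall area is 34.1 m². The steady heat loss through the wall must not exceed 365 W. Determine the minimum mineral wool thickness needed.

Treating each layer as a thermal resistance in series:
R_hardwood = L/(kA) = 0.15/(0.153×34.1) = 0.02875 K/W
R_outer film = 1/(h_o·A) = 1/(5.39×34.1) = 0.005441 K/W
Sum of the known resistances R_other = 0.03419 K/W
Required total resistance R_tot = ΔT/Q_allow = 26/365 = 0.07123 K/W
R_mineral wool = R_tot − R_other = 0.03704 K/W
L = R·k·A = 0.03704×0.0432×34.1

L ≈ 54.6 mm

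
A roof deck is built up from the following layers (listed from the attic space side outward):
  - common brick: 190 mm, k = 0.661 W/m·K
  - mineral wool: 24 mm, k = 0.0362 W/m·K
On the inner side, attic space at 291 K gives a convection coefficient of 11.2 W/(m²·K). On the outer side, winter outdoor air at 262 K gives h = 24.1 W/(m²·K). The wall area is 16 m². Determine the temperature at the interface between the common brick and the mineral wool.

Thermal resistances in series:
R_inner film = 1/(h_i·A) = 1/(11.2×16) = 0.00558 K/W
R_common brick = L/(kA) = 0.19/(0.661×16) = 0.01797 K/W
R_mineral wool = L/(kA) = 0.024/(0.0362×16) = 0.04144 K/W
R_outer film = 1/(h_o·A) = 1/(24.1×16) = 0.002593 K/W
R_total = 0.06758 K/W;  Q = ΔT/R_total = 29/0.06758 = 429.2 W
T_interface = T_inner − Q·ΣR(inner→interface) = 291 − 429×0.02355

T ≈ 281 K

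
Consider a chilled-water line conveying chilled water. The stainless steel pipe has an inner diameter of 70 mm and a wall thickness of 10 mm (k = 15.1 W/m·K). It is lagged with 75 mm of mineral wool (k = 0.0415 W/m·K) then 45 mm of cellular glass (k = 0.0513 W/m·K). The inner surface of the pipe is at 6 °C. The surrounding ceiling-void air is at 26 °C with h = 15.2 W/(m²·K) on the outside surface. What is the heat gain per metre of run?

Cylindrical conduction, so R = ln(r₂/r₁)/(2πkL) per layer, in series:
R_stainless steel pipe wall = ln(45/35)/(2π×15.1×1) = 0.002649 K/W
R_mineral wool = ln(120/45)/(2π×0.0415×1) = 3.762 K/W
R_cellular glass = ln(165/120)/(2π×0.0513×1) = 0.988 K/W
R_outer film = 1/(h_o·2πr_oL) = 1/(15.2×2π×0.165×1) = 0.06346 K/W
R_total = 4.816 K/W
Q = ΔT/R_total = 20/4.816

q′ ≈ 4.15 W/m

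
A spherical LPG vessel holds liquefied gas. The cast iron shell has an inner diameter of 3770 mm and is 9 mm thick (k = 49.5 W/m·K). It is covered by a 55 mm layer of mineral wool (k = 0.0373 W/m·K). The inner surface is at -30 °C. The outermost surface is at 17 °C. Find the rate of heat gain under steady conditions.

Radial (spherical) resistances in series:
R_cast iron shell = (1/1.885 − 1/1.894)/(4π×49.5) = 4.053×10^-6 K/W
R_mineral wool = (1/1.894 − 1/1.949)/(4π×0.0373) = 0.03179 K/W
R_total = 0.03179 K/W
Q = ΔT/R_total = 47/0.03179

Q ≈ 1480 W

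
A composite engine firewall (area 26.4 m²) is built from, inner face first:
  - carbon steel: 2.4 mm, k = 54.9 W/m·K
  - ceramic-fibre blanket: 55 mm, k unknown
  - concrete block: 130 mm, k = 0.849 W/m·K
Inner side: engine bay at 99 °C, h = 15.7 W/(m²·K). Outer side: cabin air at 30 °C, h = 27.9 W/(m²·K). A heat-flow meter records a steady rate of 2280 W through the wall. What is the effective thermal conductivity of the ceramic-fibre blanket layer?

k ≈ 0.101 W/(m·K)

Model the wall as resistances in series:
R_inner film = 1/(h_i·A) = 1/(15.7×26.4) = 0.002413 K/W
R_carbon steel = L/(kA) = 0.0024/(54.9×26.4) = 1.656×10^-6 K/W
R_concrete block = L/(kA) = 0.13/(0.849×26.4) = 0.0058 K/W
R_outer film = 1/(h_o·A) = 1/(27.9×26.4) = 0.001358 K/W
Sum of known resistances R_other = 0.009572 K/W
Total R = ΔT/Q = 69/2280 = 0.03026 K/W
R_ceramic-fibre blanket = R_total − R_other = 0.02069 K/W
k = L/(R·A) = 0.055/(0.02069×26.4)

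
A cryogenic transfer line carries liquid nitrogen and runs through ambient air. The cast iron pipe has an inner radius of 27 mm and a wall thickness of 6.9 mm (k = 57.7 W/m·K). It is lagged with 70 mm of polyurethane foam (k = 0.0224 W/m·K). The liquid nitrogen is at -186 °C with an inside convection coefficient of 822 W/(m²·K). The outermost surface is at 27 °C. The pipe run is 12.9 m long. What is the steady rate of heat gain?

Per-layer cylindrical resistances, series-summed:
R_inner film = 1/(h_i·2πr₁L) = 1/(822×2π×0.027×12.9) = 5.559×10^-4 K/W
R_cast iron pipe wall = ln(33.9/27)/(2π×57.7×12.9) = 4.866×10^-5 K/W
R_polyurethane foam = ln(103.9/33.9)/(2π×0.0224×12.9) = 0.6169 K/W
R_total = 0.6175 K/W
Q = ΔT/R_total = 213/0.6175

Q ≈ 345 W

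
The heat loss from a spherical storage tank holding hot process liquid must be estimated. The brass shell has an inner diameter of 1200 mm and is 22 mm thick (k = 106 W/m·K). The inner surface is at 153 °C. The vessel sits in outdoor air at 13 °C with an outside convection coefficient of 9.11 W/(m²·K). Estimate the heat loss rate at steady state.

Q ≈ 6190 W

Radial (spherical) resistances in series:
R_brass shell = (1/0.6 − 1/0.622)/(4π×106) = 4.426×10^-5 K/W
R_outer film = 1/(h·4πr_o²) = 1/(9.11×4π×0.622²) = 0.02258 K/W
R_total = 0.02262 K/W
Q = ΔT/R_total = 140/0.02262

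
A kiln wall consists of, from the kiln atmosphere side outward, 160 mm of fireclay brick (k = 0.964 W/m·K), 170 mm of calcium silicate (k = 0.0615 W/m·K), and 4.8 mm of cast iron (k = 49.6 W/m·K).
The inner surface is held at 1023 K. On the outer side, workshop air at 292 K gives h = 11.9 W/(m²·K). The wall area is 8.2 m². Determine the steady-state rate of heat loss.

Treating each layer as a thermal resistance in series:
R_fireclay brick = L/(kA) = 0.16/(0.964×8.2) = 0.02024 K/W
R_calcium silicate = L/(kA) = 0.17/(0.0615×8.2) = 0.3371 K/W
R_cast iron = L/(kA) = 0.0048/(49.6×8.2) = 1.18×10^-5 K/W
R_outer film = 1/(h_o·A) = 1/(11.9×8.2) = 0.01025 K/W
R_total = 0.3676 K/W
Q = ΔT / R_total = 731 / 0.3676

Q ≈ 1990 W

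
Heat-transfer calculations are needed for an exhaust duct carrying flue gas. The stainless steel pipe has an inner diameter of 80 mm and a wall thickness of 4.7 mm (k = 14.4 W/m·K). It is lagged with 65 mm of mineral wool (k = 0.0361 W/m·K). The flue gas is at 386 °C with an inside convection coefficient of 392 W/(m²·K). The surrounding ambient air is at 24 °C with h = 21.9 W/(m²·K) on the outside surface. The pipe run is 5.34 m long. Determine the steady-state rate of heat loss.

Cylindrical conduction, so R = ln(r₂/r₁)/(2πkL) per layer, in series:
R_inner film = 1/(h_i·2πr₁L) = 1/(392×2π×0.04×5.34) = 0.001901 K/W
R_stainless steel pipe wall = ln(44.7/40)/(2π×14.4×5.34) = 2.299×10^-4 K/W
R_mineral wool = ln(109.7/44.7)/(2π×0.0361×5.34) = 0.7412 K/W
R_outer film = 1/(h_o·2πr_oL) = 1/(21.9×2π×0.1097×5.34) = 0.01241 K/W
R_total = 0.7557 K/W
Q = ΔT/R_total = 362/0.7557

Q ≈ 479 W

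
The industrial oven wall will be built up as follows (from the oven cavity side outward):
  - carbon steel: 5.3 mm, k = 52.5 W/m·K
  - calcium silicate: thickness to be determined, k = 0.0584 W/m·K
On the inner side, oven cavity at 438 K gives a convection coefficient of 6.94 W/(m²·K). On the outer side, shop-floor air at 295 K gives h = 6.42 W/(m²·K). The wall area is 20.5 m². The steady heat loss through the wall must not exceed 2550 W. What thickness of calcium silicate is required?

Thermal resistances in series:
R_inner film = 1/(h_i·A) = 1/(6.94×20.5) = 0.007029 K/W
R_carbon steel = L/(kA) = 0.0053/(52.5×20.5) = 4.925×10^-6 K/W
R_outer film = 1/(h_o·A) = 1/(6.42×20.5) = 0.007598 K/W
Sum of the known resistances R_other = 0.01463 K/W
Required total resistance R_tot = ΔT/Q_allow = 143/2550 = 0.05608 K/W
R_calcium silicate = R_tot − R_other = 0.04145 K/W
L = R·k·A = 0.04145×0.0584×20.5

L ≈ 49.6 mm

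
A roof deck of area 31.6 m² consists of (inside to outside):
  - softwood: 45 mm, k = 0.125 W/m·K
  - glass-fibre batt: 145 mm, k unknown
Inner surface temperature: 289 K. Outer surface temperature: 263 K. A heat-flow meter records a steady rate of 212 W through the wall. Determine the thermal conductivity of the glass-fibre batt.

k ≈ 0.0412 W/(m·K)

Using the resistance-network approach (series):
R_softwood = L/(kA) = 0.045/(0.125×31.6) = 0.01139 K/W
Sum of known resistances R_other = 0.01139 K/W
Total R = ΔT/Q = 26/212 = 0.1226 K/W
R_glass-fibre batt = R_total − R_other = 0.1112 K/W
k = L/(R·A) = 0.145/(0.1112×31.6)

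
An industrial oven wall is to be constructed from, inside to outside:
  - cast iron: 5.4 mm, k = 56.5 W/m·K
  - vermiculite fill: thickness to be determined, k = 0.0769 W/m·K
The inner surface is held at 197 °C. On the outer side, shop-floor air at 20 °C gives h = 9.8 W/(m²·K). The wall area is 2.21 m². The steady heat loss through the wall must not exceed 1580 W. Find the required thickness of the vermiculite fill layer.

Using the resistance-network approach (series):
R_cast iron = L/(kA) = 0.0054/(56.5×2.21) = 4.325×10^-5 K/W
R_outer film = 1/(h_o·A) = 1/(9.8×2.21) = 0.04617 K/W
Sum of the known resistances R_other = 0.04622 K/W
Required total resistance R_tot = ΔT/Q_allow = 177/1580 = 0.112 K/W
R_vermiculite fill = R_tot − R_other = 0.06581 K/W
L = R·k·A = 0.06581×0.0769×2.21

L ≈ 11.2 mm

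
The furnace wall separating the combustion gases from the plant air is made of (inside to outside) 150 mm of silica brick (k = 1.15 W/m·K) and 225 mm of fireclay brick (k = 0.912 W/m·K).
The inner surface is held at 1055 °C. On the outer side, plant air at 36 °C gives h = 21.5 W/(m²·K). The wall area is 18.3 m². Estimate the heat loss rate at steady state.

Q ≈ 44000 W

Series thermal resistances:
R_silica brick = L/(kA) = 0.15/(1.15×18.3) = 0.007128 K/W
R_fireclay brick = L/(kA) = 0.225/(0.912×18.3) = 0.01348 K/W
R_outer film = 1/(h_o·A) = 1/(21.5×18.3) = 0.002542 K/W
R_total = 0.02315 K/W
Q = ΔT / R_total = 1019 / 0.02315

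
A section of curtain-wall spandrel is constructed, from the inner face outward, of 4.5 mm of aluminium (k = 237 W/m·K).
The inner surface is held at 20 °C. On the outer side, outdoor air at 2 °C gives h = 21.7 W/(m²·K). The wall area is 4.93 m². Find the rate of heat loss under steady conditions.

Model the wall as resistances in series:
R_aluminium = L/(kA) = 0.0045/(237×4.93) = 3.851×10^-6 K/W
R_outer film = 1/(h_o·A) = 1/(21.7×4.93) = 0.009347 K/W
R_total = 0.009351 K/W
Q = ΔT / R_total = 18 / 0.009351

Q ≈ 1920 W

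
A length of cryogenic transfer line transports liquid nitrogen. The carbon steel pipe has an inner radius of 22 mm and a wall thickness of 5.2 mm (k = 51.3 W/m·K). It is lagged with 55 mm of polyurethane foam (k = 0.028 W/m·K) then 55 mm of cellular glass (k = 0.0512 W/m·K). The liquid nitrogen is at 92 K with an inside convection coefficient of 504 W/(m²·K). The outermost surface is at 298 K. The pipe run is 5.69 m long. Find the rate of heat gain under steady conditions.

Q ≈ 148 W

For a radial system each layer contributes R = ln(r_out/r_in)/(2πkL); films add R = 1/(hA).
R_inner film = 1/(h_i·2πr₁L) = 1/(504×2π×0.022×5.69) = 0.002523 K/W
R_carbon steel pipe wall = ln(27.2/22)/(2π×51.3×5.69) = 1.157×10^-4 K/W
R_polyurethane foam = ln(82.2/27.2)/(2π×0.028×5.69) = 1.105 K/W
R_cellular glass = ln(137.2/82.2)/(2π×0.0512×5.69) = 0.2799 K/W
R_total = 1.387 K/W
Q = ΔT/R_total = 206/1.387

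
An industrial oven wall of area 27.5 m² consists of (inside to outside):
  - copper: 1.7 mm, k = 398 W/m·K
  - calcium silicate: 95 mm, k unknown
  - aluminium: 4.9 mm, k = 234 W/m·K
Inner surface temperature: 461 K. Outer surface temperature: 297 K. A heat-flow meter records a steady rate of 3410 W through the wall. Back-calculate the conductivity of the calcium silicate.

k ≈ 0.0718 W/(m·K)

Series thermal resistances:
R_copper = L/(kA) = 0.0017/(398×27.5) = 1.553×10^-7 K/W
R_aluminium = L/(kA) = 0.0049/(234×27.5) = 7.615×10^-7 K/W
Sum of known resistances R_other = 9.168×10^-7 K/W
Total R = ΔT/Q = 164/3410 = 0.04809 K/W
R_calcium silicate = R_total − R_other = 0.04809 K/W
k = L/(R·A) = 0.095/(0.04809×27.5)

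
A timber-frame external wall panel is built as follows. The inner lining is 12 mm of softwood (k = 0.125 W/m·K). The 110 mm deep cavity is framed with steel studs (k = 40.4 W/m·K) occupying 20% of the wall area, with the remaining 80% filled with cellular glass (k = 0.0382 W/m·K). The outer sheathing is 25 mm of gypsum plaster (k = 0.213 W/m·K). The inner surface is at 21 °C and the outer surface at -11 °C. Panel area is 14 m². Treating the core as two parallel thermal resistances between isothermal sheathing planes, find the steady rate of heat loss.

Sheathing layers in series; stud and cavity paths in parallel between them.
R_inner = 0.012/(0.125×14) = 0.006857 K/W
R_stud  = 0.11/(40.4×0.2×14) = 9.724×10^-4 K/W
R_cav   = 0.11/(0.0382×0.8×14) = 0.2571 K/W
1/R_core = 1/R_stud + 1/R_cav → R_core = 9.688×10^-4 K/W
R_outer = 0.025/(0.213×14) = 0.008384 K/W
R_total = 0.01621 K/W
Q = ΔT/R_total = 32/0.01621

Q ≈ 1970 W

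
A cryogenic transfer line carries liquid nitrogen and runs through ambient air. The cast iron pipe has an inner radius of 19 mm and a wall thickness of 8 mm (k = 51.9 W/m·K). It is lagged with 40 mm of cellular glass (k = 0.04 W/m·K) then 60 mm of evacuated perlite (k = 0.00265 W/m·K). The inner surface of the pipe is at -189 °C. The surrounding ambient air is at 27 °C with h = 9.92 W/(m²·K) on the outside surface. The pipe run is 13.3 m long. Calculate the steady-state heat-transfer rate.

Per-layer cylindrical resistances, series-summed:
R_cast iron pipe wall = ln(27/19)/(2π×51.9×13.3) = 8.102×10^-5 K/W
R_cellular glass = ln(67/27)/(2π×0.04×13.3) = 0.2719 K/W
R_evacuated perlite = ln(127/67)/(2π×0.00265×13.3) = 2.888 K/W
R_outer film = 1/(h_o·2πr_oL) = 1/(9.92×2π×0.127×13.3) = 0.009498 K/W
R_total = 3.169 K/W
Q = ΔT/R_total = 216/3.169

Q ≈ 68.2 W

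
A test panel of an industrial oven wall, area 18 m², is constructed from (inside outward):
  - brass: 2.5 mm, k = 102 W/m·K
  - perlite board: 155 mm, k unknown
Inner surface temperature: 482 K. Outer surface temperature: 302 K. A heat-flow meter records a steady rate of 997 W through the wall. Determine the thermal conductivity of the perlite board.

k ≈ 0.0477 W/(m·K)

Thermal resistances in series:
R_brass = L/(kA) = 0.0025/(102×18) = 1.362×10^-6 K/W
Sum of known resistances R_other = 1.362×10^-6 K/W
Total R = ΔT/Q = 180/997 = 0.1805 K/W
R_perlite board = R_total − R_other = 0.1805 K/W
k = L/(R·A) = 0.155/(0.1805×18)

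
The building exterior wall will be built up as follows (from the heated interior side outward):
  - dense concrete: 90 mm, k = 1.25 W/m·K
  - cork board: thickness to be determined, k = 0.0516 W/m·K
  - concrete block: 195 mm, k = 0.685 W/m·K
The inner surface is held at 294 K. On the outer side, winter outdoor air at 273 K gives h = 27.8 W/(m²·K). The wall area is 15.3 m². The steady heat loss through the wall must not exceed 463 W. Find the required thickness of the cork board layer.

Using the resistance-network approach (series):
R_dense concrete = L/(kA) = 0.09/(1.25×15.3) = 0.004706 K/W
R_concrete block = L/(kA) = 0.195/(0.685×15.3) = 0.01861 K/W
R_outer film = 1/(h_o·A) = 1/(27.8×15.3) = 0.002351 K/W
Sum of the known resistances R_other = 0.02566 K/W
Required total resistance R_tot = ΔT/Q_allow = 21/463 = 0.04536 K/W
R_cork board = R_tot − R_other = 0.01969 K/W
L = R·k·A = 0.01969×0.0516×15.3

L ≈ 15.5 mm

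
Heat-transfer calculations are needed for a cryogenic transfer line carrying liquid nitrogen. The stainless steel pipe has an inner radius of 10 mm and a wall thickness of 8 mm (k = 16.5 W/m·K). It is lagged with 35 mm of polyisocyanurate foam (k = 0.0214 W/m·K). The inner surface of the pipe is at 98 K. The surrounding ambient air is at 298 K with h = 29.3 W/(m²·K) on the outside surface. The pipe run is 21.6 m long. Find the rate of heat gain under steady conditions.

Q ≈ 531 W

Per-layer cylindrical resistances, series-summed:
R_stainless steel pipe wall = ln(18/10)/(2π×16.5×21.6) = 2.625×10^-4 K/W
R_polyisocyanurate foam = ln(53/18)/(2π×0.0214×21.6) = 0.3718 K/W
R_outer film = 1/(h_o·2πr_oL) = 1/(29.3×2π×0.053×21.6) = 0.004745 K/W
R_total = 0.3768 K/W
Q = ΔT/R_total = 200/0.3768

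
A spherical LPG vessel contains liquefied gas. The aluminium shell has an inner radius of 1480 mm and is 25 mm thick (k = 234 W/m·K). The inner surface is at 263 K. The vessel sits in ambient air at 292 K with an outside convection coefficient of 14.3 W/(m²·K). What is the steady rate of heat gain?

Q ≈ 11800 W

Spherical conduction: R = (1/r_in − 1/r_out)/(4πk) per layer; series-sum.
R_aluminium shell = (1/1.48 − 1/1.505)/(4π×234) = 3.817×10^-6 K/W
R_outer film = 1/(h·4πr_o²) = 1/(14.3×4π×1.505²) = 0.002457 K/W
R_total = 0.002461 K/W
Q = ΔT/R_total = 29/0.002461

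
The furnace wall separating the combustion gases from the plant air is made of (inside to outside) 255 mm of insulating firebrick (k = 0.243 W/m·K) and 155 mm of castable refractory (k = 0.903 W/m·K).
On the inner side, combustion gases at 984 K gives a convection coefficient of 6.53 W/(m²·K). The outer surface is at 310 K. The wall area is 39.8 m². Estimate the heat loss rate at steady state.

Using the resistance-network approach (series):
R_inner film = 1/(h_i·A) = 1/(6.53×39.8) = 0.003848 K/W
R_insulating firebrick = L/(kA) = 0.255/(0.243×39.8) = 0.02637 K/W
R_castable refractory = L/(kA) = 0.155/(0.903×39.8) = 0.004313 K/W
R_total = 0.03453 K/W
Q = ΔT / R_total = 674 / 0.03453

Q ≈ 19500 W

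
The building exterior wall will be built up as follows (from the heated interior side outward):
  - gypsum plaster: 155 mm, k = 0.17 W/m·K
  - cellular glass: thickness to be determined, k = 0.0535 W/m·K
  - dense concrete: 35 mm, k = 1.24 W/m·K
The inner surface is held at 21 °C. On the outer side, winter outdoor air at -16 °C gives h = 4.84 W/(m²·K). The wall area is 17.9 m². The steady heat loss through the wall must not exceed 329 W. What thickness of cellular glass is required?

Using the resistance-network approach (series):
R_gypsum plaster = L/(kA) = 0.155/(0.17×17.9) = 0.05094 K/W
R_dense concrete = L/(kA) = 0.035/(1.24×17.9) = 0.001577 K/W
R_outer film = 1/(h_o·A) = 1/(4.84×17.9) = 0.01154 K/W
Sum of the known resistances R_other = 0.06406 K/W
Required total resistance R_tot = ΔT/Q_allow = 37/329 = 0.1125 K/W
R_cellular glass = R_tot − R_other = 0.04841 K/W
L = R·k·A = 0.04841×0.0535×17.9

L ≈ 46.4 mm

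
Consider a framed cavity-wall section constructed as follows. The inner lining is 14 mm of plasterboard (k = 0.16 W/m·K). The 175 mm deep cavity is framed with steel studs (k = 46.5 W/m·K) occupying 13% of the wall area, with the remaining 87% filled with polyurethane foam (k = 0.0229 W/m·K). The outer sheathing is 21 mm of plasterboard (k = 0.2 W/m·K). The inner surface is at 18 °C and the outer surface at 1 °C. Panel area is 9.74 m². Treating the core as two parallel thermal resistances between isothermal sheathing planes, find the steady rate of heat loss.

Q ≈ 748 W

Sheathing layers in series; stud and cavity paths in parallel between them.
R_inner = 0.014/(0.16×9.74) = 0.008984 K/W
R_stud  = 0.175/(46.5×0.13×9.74) = 0.002972 K/W
R_cav   = 0.175/(0.0229×0.87×9.74) = 0.9018 K/W
1/R_core = 1/R_stud + 1/R_cav → R_core = 0.002962 K/W
R_outer = 0.021/(0.2×9.74) = 0.01078 K/W
R_total = 0.02273 K/W
Q = ΔT/R_total = 17/0.02273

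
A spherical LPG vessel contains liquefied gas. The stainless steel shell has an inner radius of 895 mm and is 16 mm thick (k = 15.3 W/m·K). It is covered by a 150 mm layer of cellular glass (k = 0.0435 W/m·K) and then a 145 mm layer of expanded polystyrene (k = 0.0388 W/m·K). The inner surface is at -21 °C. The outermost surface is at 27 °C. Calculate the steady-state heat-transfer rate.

Q ≈ 92.9 W

Spherical conduction: R = (1/r_in − 1/r_out)/(4πk) per layer; series-sum.
R_stainless steel shell = (1/0.895 − 1/0.911)/(4π×15.3) = 1.021×10^-4 K/W
R_cellular glass = (1/0.911 − 1/1.061)/(4π×0.0435) = 0.2839 K/W
R_expanded polystyrene = (1/1.061 − 1/1.206)/(4π×0.0388) = 0.2324 K/W
R_total = 0.5164 K/W
Q = ΔT/R_total = 48/0.5164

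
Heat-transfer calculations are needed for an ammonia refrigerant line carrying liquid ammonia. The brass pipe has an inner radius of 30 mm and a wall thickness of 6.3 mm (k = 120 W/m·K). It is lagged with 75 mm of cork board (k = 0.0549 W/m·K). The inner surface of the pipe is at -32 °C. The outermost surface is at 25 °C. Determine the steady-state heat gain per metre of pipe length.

Radial resistances (cylindrical: R_cond = ln(r_o/r_i)/(2πkL), R_conv = 1/(h·2πrL)):
R_brass pipe wall = ln(36.3/30)/(2π×120×1) = 2.528×10^-4 K/W
R_cork board = ln(111.3/36.3)/(2π×0.0549×1) = 3.248 K/W
R_total = 3.248 K/W
Q = ΔT/R_total = 57/3.248

q′ ≈ 17.5 W/m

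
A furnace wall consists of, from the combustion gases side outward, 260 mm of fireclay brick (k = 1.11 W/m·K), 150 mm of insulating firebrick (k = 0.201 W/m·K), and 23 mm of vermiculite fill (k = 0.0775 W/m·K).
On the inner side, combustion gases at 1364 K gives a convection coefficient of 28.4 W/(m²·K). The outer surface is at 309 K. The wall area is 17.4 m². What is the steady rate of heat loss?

Treating each layer as a thermal resistance in series:
R_inner film = 1/(h_i·A) = 1/(28.4×17.4) = 0.002024 K/W
R_fireclay brick = L/(kA) = 0.26/(1.11×17.4) = 0.01346 K/W
R_insulating firebrick = L/(kA) = 0.15/(0.201×17.4) = 0.04289 K/W
R_vermiculite fill = L/(kA) = 0.023/(0.0775×17.4) = 0.01706 K/W
R_total = 0.07543 K/W
Q = ΔT / R_total = 1055 / 0.07543

Q ≈ 14000 W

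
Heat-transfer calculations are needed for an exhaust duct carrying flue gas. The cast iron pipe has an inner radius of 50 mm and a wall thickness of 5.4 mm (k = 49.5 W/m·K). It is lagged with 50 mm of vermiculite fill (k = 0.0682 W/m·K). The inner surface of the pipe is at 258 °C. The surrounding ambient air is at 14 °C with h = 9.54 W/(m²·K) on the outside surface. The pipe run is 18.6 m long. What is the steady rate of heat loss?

Q ≈ 2730 W

Treating each annulus and film as a series resistance:
R_cast iron pipe wall = ln(55.4/50)/(2π×49.5×18.6) = 1.773×10^-5 K/W
R_vermiculite fill = ln(105.4/55.4)/(2π×0.0682×18.6) = 0.0807 K/W
R_outer film = 1/(h_o·2πr_oL) = 1/(9.54×2π×0.1054×18.6) = 0.00851 K/W
R_total = 0.08922 K/W
Q = ΔT/R_total = 244/0.08922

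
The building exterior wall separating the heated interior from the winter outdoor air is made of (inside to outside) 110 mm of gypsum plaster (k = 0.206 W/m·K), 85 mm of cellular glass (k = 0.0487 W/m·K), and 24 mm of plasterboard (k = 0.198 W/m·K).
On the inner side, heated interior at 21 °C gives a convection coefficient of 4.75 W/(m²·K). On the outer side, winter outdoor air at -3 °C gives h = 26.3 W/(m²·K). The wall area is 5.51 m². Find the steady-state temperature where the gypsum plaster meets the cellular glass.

Treating each layer as a thermal resistance in series:
R_inner film = 1/(h_i·A) = 1/(4.75×5.51) = 0.03821 K/W
R_gypsum plaster = L/(kA) = 0.11/(0.206×5.51) = 0.09691 K/W
R_cellular glass = L/(kA) = 0.085/(0.0487×5.51) = 0.3168 K/W
R_plasterboard = L/(kA) = 0.024/(0.198×5.51) = 0.022 K/W
R_outer film = 1/(h_o·A) = 1/(26.3×5.51) = 0.006901 K/W
R_total = 0.4808 K/W;  Q = ΔT/R_total = 24/0.4808 = 49.92 W
T_interface = T_inner − Q·ΣR(inner→interface) = 21 − 49.9×0.1351

T ≈ 14.3 °C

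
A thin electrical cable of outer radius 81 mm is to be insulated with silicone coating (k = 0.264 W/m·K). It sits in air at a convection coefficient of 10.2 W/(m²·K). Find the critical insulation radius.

For a cylinder r_cr = k/h = 0.264/10.2
r_cr = 25.9 mm; since the bare radius (81 mm) is above r_cr, any added insulation will reduce heat loss.

r_cr ≈ 25.9 mm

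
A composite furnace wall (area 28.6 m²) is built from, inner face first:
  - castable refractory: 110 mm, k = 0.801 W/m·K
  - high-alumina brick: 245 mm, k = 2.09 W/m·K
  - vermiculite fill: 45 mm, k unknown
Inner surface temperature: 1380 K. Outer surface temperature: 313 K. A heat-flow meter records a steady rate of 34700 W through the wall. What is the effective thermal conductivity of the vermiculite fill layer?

k ≈ 0.072 W/(m·K)

Using the resistance-network approach (series):
R_castable refractory = L/(kA) = 0.11/(0.801×28.6) = 0.004802 K/W
R_high-alumina brick = L/(kA) = 0.245/(2.09×28.6) = 0.004099 K/W
Sum of known resistances R_other = 0.0089 K/W
Total R = ΔT/Q = 1067/34700 = 0.03075 K/W
R_vermiculite fill = R_total − R_other = 0.02185 K/W
k = L/(R·A) = 0.045/(0.02185×28.6)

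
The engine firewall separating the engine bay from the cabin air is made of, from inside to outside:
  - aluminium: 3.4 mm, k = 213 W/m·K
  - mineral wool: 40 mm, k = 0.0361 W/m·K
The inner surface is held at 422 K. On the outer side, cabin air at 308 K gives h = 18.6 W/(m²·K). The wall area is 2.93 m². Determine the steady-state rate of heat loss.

Using the resistance-network approach (series):
R_aluminium = L/(kA) = 0.0034/(213×2.93) = 5.448×10^-6 K/W
R_mineral wool = L/(kA) = 0.04/(0.0361×2.93) = 0.3782 K/W
R_outer film = 1/(h_o·A) = 1/(18.6×2.93) = 0.01835 K/W
R_total = 0.3965 K/W
Q = ΔT / R_total = 114 / 0.3965

Q ≈ 287 W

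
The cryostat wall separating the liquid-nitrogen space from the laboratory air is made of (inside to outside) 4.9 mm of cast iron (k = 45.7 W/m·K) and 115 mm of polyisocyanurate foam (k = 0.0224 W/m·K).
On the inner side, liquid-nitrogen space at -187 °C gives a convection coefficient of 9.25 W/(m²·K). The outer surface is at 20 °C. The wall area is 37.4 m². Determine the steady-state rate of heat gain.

Q ≈ 1480 W

Series thermal resistances:
R_inner film = 1/(h_i·A) = 1/(9.25×37.4) = 0.002891 K/W
R_cast iron = L/(kA) = 0.0049/(45.7×37.4) = 2.867×10^-6 K/W
R_polyisocyanurate foam = L/(kA) = 0.115/(0.0224×37.4) = 0.1373 K/W
R_total = 0.1402 K/W
Q = ΔT / R_total = 207 / 0.1402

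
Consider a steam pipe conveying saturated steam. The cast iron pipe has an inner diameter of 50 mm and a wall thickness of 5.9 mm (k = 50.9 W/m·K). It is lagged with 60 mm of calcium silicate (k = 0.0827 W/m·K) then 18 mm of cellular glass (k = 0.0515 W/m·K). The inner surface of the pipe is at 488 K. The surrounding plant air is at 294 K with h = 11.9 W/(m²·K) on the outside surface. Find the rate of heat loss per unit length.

Treating each annulus and film as a series resistance:
R_cast iron pipe wall = ln(30.9/25)/(2π×50.9×1) = 6.625×10^-4 K/W
R_calcium silicate = ln(90.9/30.9)/(2π×0.0827×1) = 2.077 K/W
R_cellular glass = ln(108.9/90.9)/(2π×0.0515×1) = 0.5583 K/W
R_outer film = 1/(h_o·2πr_oL) = 1/(11.9×2π×0.1089×1) = 0.1228 K/W
R_total = 2.758 K/W
Q = ΔT/R_total = 194/2.758

q′ ≈ 70.3 W/m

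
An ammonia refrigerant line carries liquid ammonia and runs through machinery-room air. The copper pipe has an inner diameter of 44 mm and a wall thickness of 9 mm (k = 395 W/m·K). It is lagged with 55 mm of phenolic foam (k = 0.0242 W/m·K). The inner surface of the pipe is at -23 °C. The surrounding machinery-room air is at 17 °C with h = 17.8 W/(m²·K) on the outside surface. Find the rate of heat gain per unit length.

q′ ≈ 5.87 W/m

Per-layer cylindrical resistances, series-summed:
R_copper pipe wall = ln(31/22)/(2π×395×1) = 1.382×10^-4 K/W
R_phenolic foam = ln(86/31)/(2π×0.0242×1) = 6.711 K/W
R_outer film = 1/(h_o·2πr_oL) = 1/(17.8×2π×0.086×1) = 0.104 K/W
R_total = 6.815 K/W
Q = ΔT/R_total = 40/6.815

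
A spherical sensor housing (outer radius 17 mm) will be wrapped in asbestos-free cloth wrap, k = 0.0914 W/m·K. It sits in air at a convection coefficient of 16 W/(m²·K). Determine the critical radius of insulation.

For a sphere r_cr = 2k/h = 2×0.0914/16
r_cr = 11.4 mm; since the bare radius (17 mm) is above r_cr, any added insulation will reduce heat loss.

r_cr ≈ 11.4 mm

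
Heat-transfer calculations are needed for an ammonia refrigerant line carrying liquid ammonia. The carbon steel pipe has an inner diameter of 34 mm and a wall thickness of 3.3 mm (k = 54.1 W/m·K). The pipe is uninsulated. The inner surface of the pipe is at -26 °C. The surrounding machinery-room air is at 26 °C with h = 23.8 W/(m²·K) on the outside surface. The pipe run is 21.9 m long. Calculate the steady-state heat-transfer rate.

Radial resistances (cylindrical: R_cond = ln(r_o/r_i)/(2πkL), R_conv = 1/(h·2πrL)):
R_carbon steel pipe wall = ln(20.3/17)/(2π×54.1×21.9) = 2.383×10^-5 K/W
R_outer film = 1/(h_o·2πr_oL) = 1/(23.8×2π×0.0203×21.9) = 0.01504 K/W
R_total = 0.01507 K/W
Q = ΔT/R_total = 52/0.01507

Q ≈ 3450 W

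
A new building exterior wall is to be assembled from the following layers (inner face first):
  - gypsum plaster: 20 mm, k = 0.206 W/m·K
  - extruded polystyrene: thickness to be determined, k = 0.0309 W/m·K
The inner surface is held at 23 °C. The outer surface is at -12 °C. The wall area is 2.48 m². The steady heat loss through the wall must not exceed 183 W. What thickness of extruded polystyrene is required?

L ≈ 11.7 mm

Using the resistance-network approach (series):
R_gypsum plaster = L/(kA) = 0.02/(0.206×2.48) = 0.03915 K/W
Sum of the known resistances R_other = 0.03915 K/W
Required total resistance R_tot = ΔT/Q_allow = 35/183 = 0.1913 K/W
R_extruded polystyrene = R_tot − R_other = 0.1521 K/W
L = R·k·A = 0.1521×0.0309×2.48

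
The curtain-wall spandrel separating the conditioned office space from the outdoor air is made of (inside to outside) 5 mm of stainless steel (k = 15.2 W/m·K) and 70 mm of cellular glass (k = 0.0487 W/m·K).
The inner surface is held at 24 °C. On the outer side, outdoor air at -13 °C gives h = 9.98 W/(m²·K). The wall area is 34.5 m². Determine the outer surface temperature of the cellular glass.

T ≈ -10.6 °C

Using the resistance-network approach (series):
R_stainless steel = L/(kA) = 0.005/(15.2×34.5) = 9.535×10^-6 K/W
R_cellular glass = L/(kA) = 0.07/(0.0487×34.5) = 0.04166 K/W
R_outer film = 1/(h_o·A) = 1/(9.98×34.5) = 0.002904 K/W
R_total = 0.04458 K/W;  Q = ΔT/R_total = 37/0.04458 = 830 W
T_interface = T_inner − Q·ΣR(inner→interface) = 24 − 830×0.04167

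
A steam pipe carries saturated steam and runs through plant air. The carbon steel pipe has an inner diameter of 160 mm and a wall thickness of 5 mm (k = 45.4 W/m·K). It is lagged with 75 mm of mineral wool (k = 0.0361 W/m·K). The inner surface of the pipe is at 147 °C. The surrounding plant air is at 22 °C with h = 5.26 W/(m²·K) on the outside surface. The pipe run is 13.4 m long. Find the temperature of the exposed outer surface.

T ≈ 29.9 °C

Treating each annulus and film as a series resistance:
R_carbon steel pipe wall = ln(85/80)/(2π×45.4×13.4) = 1.586×10^-5 K/W
R_mineral wool = ln(160/85)/(2π×0.0361×13.4) = 0.2081 K/W
R_outer film = 1/(h_o·2πr_oL) = 1/(5.26×2π×0.16×13.4) = 0.01411 K/W
R_total = 0.2222 K/W
Q = ΔT/R_total = 125/0.2222
Q = 562 W
T_interface = T_inner − Q·ΣR(inner→interface) = 147 − 562×0.2081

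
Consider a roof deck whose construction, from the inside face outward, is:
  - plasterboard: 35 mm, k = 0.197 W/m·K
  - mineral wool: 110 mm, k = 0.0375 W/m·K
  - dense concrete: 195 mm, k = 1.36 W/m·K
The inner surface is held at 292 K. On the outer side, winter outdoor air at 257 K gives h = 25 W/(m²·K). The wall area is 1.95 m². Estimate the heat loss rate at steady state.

Thermal resistances in series:
R_plasterboard = L/(kA) = 0.035/(0.197×1.95) = 0.09111 K/W
R_mineral wool = L/(kA) = 0.11/(0.0375×1.95) = 1.504 K/W
R_dense concrete = L/(kA) = 0.195/(1.36×1.95) = 0.07353 K/W
R_outer film = 1/(h_o·A) = 1/(25×1.95) = 0.02051 K/W
R_total = 1.689 K/W
Q = ΔT / R_total = 35 / 1.689

Q ≈ 20.7 W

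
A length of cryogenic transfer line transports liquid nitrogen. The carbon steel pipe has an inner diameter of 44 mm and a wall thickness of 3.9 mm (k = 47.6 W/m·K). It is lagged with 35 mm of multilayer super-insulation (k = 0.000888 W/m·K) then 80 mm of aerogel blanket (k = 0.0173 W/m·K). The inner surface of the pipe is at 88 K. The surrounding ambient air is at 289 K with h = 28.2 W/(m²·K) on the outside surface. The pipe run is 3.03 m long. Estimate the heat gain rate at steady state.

Cylindrical conduction, so R = ln(r₂/r₁)/(2πkL) per layer, in series:
R_carbon steel pipe wall = ln(25.9/22)/(2π×47.6×3.03) = 1.801×10^-4 K/W
R_multilayer super-insulation = ln(60.9/25.9)/(2π×0.000888×3.03) = 50.57 K/W
R_aerogel blanket = ln(140.9/60.9)/(2π×0.0173×3.03) = 2.547 K/W
R_outer film = 1/(h_o·2πr_oL) = 1/(28.2×2π×0.1409×3.03) = 0.01322 K/W
R_total = 53.13 K/W
Q = ΔT/R_total = 201/53.13

Q ≈ 3.78 W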